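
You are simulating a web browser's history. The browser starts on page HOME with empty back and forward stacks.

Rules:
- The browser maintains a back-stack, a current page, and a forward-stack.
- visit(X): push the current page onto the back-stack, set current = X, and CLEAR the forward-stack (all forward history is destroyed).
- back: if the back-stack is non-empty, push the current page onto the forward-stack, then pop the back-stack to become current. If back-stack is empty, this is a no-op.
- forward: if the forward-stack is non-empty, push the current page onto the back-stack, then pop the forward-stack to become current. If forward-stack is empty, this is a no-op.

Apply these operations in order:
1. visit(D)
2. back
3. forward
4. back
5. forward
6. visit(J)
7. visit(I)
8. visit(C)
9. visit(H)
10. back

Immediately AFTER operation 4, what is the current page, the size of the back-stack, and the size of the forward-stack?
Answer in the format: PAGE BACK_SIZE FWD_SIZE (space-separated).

After 1 (visit(D)): cur=D back=1 fwd=0
After 2 (back): cur=HOME back=0 fwd=1
After 3 (forward): cur=D back=1 fwd=0
After 4 (back): cur=HOME back=0 fwd=1

HOME 0 1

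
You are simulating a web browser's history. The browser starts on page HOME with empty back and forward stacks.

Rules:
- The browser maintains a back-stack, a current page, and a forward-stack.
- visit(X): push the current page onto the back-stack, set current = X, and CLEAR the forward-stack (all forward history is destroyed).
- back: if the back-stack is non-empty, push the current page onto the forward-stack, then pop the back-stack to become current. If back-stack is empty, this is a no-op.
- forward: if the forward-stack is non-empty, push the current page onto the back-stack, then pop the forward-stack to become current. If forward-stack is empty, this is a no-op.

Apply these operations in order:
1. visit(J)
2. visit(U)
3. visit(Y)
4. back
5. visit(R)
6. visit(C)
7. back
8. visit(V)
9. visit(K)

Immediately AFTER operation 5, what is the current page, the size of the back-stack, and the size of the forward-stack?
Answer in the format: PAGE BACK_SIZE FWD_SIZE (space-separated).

After 1 (visit(J)): cur=J back=1 fwd=0
After 2 (visit(U)): cur=U back=2 fwd=0
After 3 (visit(Y)): cur=Y back=3 fwd=0
After 4 (back): cur=U back=2 fwd=1
After 5 (visit(R)): cur=R back=3 fwd=0

R 3 0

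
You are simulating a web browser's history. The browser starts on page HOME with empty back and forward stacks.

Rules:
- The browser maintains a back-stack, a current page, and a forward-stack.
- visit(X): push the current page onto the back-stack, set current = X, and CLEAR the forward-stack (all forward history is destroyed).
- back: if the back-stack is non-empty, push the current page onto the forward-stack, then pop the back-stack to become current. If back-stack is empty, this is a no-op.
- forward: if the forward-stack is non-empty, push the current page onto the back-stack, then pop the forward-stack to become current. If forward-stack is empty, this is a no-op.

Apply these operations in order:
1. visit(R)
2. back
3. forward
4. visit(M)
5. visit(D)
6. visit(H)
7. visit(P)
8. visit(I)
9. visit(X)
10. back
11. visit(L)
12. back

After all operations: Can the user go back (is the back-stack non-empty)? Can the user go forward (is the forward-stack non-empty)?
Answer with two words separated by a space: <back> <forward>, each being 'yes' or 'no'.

After 1 (visit(R)): cur=R back=1 fwd=0
After 2 (back): cur=HOME back=0 fwd=1
After 3 (forward): cur=R back=1 fwd=0
After 4 (visit(M)): cur=M back=2 fwd=0
After 5 (visit(D)): cur=D back=3 fwd=0
After 6 (visit(H)): cur=H back=4 fwd=0
After 7 (visit(P)): cur=P back=5 fwd=0
After 8 (visit(I)): cur=I back=6 fwd=0
After 9 (visit(X)): cur=X back=7 fwd=0
After 10 (back): cur=I back=6 fwd=1
After 11 (visit(L)): cur=L back=7 fwd=0
After 12 (back): cur=I back=6 fwd=1

Answer: yes yes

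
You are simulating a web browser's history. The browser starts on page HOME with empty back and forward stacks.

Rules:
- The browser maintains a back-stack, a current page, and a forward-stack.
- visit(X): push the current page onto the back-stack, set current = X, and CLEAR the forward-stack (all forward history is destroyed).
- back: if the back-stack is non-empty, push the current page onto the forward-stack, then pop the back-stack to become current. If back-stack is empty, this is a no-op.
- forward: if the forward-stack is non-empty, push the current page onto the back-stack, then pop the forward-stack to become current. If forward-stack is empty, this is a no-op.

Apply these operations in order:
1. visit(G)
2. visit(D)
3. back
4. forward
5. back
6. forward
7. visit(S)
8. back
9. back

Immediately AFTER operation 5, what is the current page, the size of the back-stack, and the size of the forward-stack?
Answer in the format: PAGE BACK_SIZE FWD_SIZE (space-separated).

After 1 (visit(G)): cur=G back=1 fwd=0
After 2 (visit(D)): cur=D back=2 fwd=0
After 3 (back): cur=G back=1 fwd=1
After 4 (forward): cur=D back=2 fwd=0
After 5 (back): cur=G back=1 fwd=1

G 1 1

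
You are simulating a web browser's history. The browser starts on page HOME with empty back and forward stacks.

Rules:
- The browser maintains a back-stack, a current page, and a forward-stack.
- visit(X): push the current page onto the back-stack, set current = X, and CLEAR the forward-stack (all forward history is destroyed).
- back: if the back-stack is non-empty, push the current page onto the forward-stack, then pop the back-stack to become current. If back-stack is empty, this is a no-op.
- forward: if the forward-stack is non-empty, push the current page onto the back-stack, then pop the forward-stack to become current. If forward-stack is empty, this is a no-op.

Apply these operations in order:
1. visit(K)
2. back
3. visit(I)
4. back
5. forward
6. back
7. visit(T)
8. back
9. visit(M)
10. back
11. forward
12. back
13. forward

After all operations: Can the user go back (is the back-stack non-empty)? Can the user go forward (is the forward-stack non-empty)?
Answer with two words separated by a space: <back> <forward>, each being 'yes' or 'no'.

After 1 (visit(K)): cur=K back=1 fwd=0
After 2 (back): cur=HOME back=0 fwd=1
After 3 (visit(I)): cur=I back=1 fwd=0
After 4 (back): cur=HOME back=0 fwd=1
After 5 (forward): cur=I back=1 fwd=0
After 6 (back): cur=HOME back=0 fwd=1
After 7 (visit(T)): cur=T back=1 fwd=0
After 8 (back): cur=HOME back=0 fwd=1
After 9 (visit(M)): cur=M back=1 fwd=0
After 10 (back): cur=HOME back=0 fwd=1
After 11 (forward): cur=M back=1 fwd=0
After 12 (back): cur=HOME back=0 fwd=1
After 13 (forward): cur=M back=1 fwd=0

Answer: yes no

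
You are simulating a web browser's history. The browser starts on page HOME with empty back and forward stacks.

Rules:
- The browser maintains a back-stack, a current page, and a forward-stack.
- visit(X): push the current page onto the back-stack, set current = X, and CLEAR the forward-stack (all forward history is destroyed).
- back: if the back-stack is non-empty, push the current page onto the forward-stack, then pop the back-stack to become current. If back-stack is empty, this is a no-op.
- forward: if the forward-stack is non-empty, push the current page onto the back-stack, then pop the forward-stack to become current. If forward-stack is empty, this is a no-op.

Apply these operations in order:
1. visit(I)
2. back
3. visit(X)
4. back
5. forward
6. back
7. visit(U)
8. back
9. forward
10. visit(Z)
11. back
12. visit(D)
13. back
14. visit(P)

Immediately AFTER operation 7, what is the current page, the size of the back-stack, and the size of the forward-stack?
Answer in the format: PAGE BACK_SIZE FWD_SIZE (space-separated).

After 1 (visit(I)): cur=I back=1 fwd=0
After 2 (back): cur=HOME back=0 fwd=1
After 3 (visit(X)): cur=X back=1 fwd=0
After 4 (back): cur=HOME back=0 fwd=1
After 5 (forward): cur=X back=1 fwd=0
After 6 (back): cur=HOME back=0 fwd=1
After 7 (visit(U)): cur=U back=1 fwd=0

U 1 0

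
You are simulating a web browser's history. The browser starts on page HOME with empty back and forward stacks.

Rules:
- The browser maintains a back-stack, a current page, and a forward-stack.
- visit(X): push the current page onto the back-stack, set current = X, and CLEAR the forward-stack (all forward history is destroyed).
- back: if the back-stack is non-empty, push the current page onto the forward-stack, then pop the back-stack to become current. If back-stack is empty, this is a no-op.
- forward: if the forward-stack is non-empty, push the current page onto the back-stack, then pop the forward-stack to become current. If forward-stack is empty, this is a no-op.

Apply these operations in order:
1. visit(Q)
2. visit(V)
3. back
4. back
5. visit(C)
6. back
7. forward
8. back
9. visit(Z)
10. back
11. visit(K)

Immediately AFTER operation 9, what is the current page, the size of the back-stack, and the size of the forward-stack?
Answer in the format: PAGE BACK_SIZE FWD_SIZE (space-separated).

After 1 (visit(Q)): cur=Q back=1 fwd=0
After 2 (visit(V)): cur=V back=2 fwd=0
After 3 (back): cur=Q back=1 fwd=1
After 4 (back): cur=HOME back=0 fwd=2
After 5 (visit(C)): cur=C back=1 fwd=0
After 6 (back): cur=HOME back=0 fwd=1
After 7 (forward): cur=C back=1 fwd=0
After 8 (back): cur=HOME back=0 fwd=1
After 9 (visit(Z)): cur=Z back=1 fwd=0

Z 1 0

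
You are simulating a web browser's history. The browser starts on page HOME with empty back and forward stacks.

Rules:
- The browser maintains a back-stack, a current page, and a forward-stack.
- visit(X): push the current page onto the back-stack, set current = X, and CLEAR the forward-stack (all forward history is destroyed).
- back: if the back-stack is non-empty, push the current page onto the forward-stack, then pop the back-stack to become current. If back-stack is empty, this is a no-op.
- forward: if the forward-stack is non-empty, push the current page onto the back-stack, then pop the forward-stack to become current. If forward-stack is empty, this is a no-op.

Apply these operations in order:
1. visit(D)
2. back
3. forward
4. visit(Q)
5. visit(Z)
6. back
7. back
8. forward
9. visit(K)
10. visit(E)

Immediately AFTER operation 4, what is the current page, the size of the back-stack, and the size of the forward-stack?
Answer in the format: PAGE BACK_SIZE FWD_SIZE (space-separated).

After 1 (visit(D)): cur=D back=1 fwd=0
After 2 (back): cur=HOME back=0 fwd=1
After 3 (forward): cur=D back=1 fwd=0
After 4 (visit(Q)): cur=Q back=2 fwd=0

Q 2 0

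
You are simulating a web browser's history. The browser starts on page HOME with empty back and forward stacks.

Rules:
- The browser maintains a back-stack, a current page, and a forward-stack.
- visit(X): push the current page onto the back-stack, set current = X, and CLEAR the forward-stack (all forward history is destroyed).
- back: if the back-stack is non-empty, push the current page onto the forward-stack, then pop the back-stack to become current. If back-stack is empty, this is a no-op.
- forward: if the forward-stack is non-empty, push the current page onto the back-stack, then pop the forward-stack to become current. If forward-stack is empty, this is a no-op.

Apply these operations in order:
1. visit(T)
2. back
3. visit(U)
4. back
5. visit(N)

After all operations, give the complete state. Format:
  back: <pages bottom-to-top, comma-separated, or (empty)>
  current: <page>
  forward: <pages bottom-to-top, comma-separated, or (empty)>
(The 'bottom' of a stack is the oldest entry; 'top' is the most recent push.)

Answer: back: HOME
current: N
forward: (empty)

Derivation:
After 1 (visit(T)): cur=T back=1 fwd=0
After 2 (back): cur=HOME back=0 fwd=1
After 3 (visit(U)): cur=U back=1 fwd=0
After 4 (back): cur=HOME back=0 fwd=1
After 5 (visit(N)): cur=N back=1 fwd=0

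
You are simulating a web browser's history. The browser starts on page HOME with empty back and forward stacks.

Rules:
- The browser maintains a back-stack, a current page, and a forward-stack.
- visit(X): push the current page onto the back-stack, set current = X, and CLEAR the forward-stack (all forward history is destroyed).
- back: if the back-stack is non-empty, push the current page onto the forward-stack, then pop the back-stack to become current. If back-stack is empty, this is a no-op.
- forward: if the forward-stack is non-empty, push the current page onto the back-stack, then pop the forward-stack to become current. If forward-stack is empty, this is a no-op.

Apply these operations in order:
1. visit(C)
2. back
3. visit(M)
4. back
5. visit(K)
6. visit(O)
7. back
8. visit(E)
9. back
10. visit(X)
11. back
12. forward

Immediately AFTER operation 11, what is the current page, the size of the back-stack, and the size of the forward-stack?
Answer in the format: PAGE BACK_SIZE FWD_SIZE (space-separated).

After 1 (visit(C)): cur=C back=1 fwd=0
After 2 (back): cur=HOME back=0 fwd=1
After 3 (visit(M)): cur=M back=1 fwd=0
After 4 (back): cur=HOME back=0 fwd=1
After 5 (visit(K)): cur=K back=1 fwd=0
After 6 (visit(O)): cur=O back=2 fwd=0
After 7 (back): cur=K back=1 fwd=1
After 8 (visit(E)): cur=E back=2 fwd=0
After 9 (back): cur=K back=1 fwd=1
After 10 (visit(X)): cur=X back=2 fwd=0
After 11 (back): cur=K back=1 fwd=1

K 1 1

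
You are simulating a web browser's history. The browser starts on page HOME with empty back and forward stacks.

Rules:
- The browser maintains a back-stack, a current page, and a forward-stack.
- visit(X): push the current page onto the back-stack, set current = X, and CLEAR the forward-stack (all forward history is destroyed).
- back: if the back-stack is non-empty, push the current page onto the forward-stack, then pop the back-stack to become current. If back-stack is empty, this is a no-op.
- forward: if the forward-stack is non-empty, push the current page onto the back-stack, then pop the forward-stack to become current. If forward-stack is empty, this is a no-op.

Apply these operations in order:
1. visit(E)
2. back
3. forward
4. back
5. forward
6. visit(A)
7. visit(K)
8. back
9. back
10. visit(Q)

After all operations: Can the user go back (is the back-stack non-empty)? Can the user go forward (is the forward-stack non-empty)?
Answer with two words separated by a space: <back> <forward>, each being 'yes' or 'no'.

After 1 (visit(E)): cur=E back=1 fwd=0
After 2 (back): cur=HOME back=0 fwd=1
After 3 (forward): cur=E back=1 fwd=0
After 4 (back): cur=HOME back=0 fwd=1
After 5 (forward): cur=E back=1 fwd=0
After 6 (visit(A)): cur=A back=2 fwd=0
After 7 (visit(K)): cur=K back=3 fwd=0
After 8 (back): cur=A back=2 fwd=1
After 9 (back): cur=E back=1 fwd=2
After 10 (visit(Q)): cur=Q back=2 fwd=0

Answer: yes no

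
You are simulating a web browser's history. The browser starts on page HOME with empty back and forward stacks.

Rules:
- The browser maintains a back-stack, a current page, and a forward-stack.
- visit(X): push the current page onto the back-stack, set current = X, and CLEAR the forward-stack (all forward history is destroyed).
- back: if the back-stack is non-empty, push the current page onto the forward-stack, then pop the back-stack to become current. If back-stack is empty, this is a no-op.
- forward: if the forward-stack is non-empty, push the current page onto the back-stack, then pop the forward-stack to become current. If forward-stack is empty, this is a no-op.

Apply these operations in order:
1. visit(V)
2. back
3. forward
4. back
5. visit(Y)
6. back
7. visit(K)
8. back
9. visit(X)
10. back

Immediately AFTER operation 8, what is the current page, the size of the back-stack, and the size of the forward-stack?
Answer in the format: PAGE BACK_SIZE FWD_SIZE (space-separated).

After 1 (visit(V)): cur=V back=1 fwd=0
After 2 (back): cur=HOME back=0 fwd=1
After 3 (forward): cur=V back=1 fwd=0
After 4 (back): cur=HOME back=0 fwd=1
After 5 (visit(Y)): cur=Y back=1 fwd=0
After 6 (back): cur=HOME back=0 fwd=1
After 7 (visit(K)): cur=K back=1 fwd=0
After 8 (back): cur=HOME back=0 fwd=1

HOME 0 1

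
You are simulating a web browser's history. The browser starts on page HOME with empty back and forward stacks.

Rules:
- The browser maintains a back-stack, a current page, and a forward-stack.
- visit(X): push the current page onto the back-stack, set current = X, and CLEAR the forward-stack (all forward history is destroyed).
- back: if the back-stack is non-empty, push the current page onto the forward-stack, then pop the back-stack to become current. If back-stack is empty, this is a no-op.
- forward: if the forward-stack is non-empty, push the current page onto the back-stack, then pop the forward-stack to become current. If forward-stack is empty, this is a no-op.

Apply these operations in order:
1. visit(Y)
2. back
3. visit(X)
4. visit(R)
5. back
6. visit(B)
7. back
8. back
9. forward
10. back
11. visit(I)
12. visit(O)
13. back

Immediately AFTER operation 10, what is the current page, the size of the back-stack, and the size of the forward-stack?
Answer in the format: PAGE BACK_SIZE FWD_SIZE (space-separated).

After 1 (visit(Y)): cur=Y back=1 fwd=0
After 2 (back): cur=HOME back=0 fwd=1
After 3 (visit(X)): cur=X back=1 fwd=0
After 4 (visit(R)): cur=R back=2 fwd=0
After 5 (back): cur=X back=1 fwd=1
After 6 (visit(B)): cur=B back=2 fwd=0
After 7 (back): cur=X back=1 fwd=1
After 8 (back): cur=HOME back=0 fwd=2
After 9 (forward): cur=X back=1 fwd=1
After 10 (back): cur=HOME back=0 fwd=2

HOME 0 2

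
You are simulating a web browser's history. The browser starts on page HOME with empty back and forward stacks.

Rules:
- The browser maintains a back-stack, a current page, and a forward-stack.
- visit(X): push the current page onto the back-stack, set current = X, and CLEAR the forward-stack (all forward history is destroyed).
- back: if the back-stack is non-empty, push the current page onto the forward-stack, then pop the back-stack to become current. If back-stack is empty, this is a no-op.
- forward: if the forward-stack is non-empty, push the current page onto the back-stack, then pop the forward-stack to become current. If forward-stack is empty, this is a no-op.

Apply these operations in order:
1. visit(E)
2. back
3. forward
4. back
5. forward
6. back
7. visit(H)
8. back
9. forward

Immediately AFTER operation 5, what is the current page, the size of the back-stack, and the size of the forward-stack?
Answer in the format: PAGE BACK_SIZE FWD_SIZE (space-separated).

After 1 (visit(E)): cur=E back=1 fwd=0
After 2 (back): cur=HOME back=0 fwd=1
After 3 (forward): cur=E back=1 fwd=0
After 4 (back): cur=HOME back=0 fwd=1
After 5 (forward): cur=E back=1 fwd=0

E 1 0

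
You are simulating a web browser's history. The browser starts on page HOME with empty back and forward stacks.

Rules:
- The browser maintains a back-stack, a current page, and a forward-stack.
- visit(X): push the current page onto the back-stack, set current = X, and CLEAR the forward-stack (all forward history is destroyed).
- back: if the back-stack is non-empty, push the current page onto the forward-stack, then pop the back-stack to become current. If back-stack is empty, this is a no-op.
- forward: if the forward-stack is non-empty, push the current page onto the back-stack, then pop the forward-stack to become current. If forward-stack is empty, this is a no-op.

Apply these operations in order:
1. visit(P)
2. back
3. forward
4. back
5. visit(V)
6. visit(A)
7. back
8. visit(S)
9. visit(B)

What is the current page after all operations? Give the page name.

After 1 (visit(P)): cur=P back=1 fwd=0
After 2 (back): cur=HOME back=0 fwd=1
After 3 (forward): cur=P back=1 fwd=0
After 4 (back): cur=HOME back=0 fwd=1
After 5 (visit(V)): cur=V back=1 fwd=0
After 6 (visit(A)): cur=A back=2 fwd=0
After 7 (back): cur=V back=1 fwd=1
After 8 (visit(S)): cur=S back=2 fwd=0
After 9 (visit(B)): cur=B back=3 fwd=0

Answer: B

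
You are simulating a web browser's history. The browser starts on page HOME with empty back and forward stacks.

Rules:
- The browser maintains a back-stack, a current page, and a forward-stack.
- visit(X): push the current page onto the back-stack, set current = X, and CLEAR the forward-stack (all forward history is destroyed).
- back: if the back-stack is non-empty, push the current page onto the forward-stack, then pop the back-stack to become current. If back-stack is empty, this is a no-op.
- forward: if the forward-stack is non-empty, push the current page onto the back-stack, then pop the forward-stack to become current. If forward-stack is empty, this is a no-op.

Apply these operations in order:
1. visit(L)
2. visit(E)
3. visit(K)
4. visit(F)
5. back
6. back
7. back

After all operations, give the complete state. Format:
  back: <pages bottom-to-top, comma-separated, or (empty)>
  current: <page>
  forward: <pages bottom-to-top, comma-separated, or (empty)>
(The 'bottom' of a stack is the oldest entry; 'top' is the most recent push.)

After 1 (visit(L)): cur=L back=1 fwd=0
After 2 (visit(E)): cur=E back=2 fwd=0
After 3 (visit(K)): cur=K back=3 fwd=0
After 4 (visit(F)): cur=F back=4 fwd=0
After 5 (back): cur=K back=3 fwd=1
After 6 (back): cur=E back=2 fwd=2
After 7 (back): cur=L back=1 fwd=3

Answer: back: HOME
current: L
forward: F,K,E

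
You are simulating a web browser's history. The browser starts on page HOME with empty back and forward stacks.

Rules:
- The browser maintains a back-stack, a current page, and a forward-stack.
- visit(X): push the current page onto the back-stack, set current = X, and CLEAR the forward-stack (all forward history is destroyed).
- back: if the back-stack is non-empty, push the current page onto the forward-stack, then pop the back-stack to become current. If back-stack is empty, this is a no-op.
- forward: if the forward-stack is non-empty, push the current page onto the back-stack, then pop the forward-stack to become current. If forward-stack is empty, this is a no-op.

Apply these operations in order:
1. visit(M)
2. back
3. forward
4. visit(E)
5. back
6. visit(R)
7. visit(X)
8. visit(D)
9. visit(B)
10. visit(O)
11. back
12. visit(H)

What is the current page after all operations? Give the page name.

Answer: H

Derivation:
After 1 (visit(M)): cur=M back=1 fwd=0
After 2 (back): cur=HOME back=0 fwd=1
After 3 (forward): cur=M back=1 fwd=0
After 4 (visit(E)): cur=E back=2 fwd=0
After 5 (back): cur=M back=1 fwd=1
After 6 (visit(R)): cur=R back=2 fwd=0
After 7 (visit(X)): cur=X back=3 fwd=0
After 8 (visit(D)): cur=D back=4 fwd=0
After 9 (visit(B)): cur=B back=5 fwd=0
After 10 (visit(O)): cur=O back=6 fwd=0
After 11 (back): cur=B back=5 fwd=1
After 12 (visit(H)): cur=H back=6 fwd=0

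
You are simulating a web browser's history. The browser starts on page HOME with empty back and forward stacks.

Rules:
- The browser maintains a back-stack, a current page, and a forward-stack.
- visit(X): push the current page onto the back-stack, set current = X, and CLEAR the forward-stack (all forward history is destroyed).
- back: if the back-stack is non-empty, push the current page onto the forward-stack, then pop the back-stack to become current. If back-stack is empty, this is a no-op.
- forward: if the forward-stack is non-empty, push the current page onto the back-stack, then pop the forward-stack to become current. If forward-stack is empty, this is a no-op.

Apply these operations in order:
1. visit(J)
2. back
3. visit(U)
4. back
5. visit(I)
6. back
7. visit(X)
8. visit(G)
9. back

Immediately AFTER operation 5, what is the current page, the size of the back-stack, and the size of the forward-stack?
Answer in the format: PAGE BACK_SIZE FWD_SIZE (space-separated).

After 1 (visit(J)): cur=J back=1 fwd=0
After 2 (back): cur=HOME back=0 fwd=1
After 3 (visit(U)): cur=U back=1 fwd=0
After 4 (back): cur=HOME back=0 fwd=1
After 5 (visit(I)): cur=I back=1 fwd=0

I 1 0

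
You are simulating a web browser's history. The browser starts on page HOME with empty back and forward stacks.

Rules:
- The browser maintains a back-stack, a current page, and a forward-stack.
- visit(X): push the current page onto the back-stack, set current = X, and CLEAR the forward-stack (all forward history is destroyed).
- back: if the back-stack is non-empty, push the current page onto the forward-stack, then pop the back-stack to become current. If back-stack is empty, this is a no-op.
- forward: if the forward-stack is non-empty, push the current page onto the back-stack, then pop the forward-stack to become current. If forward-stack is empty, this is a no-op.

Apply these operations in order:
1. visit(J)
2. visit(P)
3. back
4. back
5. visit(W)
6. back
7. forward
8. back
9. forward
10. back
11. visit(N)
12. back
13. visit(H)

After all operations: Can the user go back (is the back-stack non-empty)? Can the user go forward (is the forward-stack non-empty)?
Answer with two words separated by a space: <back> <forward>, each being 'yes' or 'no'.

Answer: yes no

Derivation:
After 1 (visit(J)): cur=J back=1 fwd=0
After 2 (visit(P)): cur=P back=2 fwd=0
After 3 (back): cur=J back=1 fwd=1
After 4 (back): cur=HOME back=0 fwd=2
After 5 (visit(W)): cur=W back=1 fwd=0
After 6 (back): cur=HOME back=0 fwd=1
After 7 (forward): cur=W back=1 fwd=0
After 8 (back): cur=HOME back=0 fwd=1
After 9 (forward): cur=W back=1 fwd=0
After 10 (back): cur=HOME back=0 fwd=1
After 11 (visit(N)): cur=N back=1 fwd=0
After 12 (back): cur=HOME back=0 fwd=1
After 13 (visit(H)): cur=H back=1 fwd=0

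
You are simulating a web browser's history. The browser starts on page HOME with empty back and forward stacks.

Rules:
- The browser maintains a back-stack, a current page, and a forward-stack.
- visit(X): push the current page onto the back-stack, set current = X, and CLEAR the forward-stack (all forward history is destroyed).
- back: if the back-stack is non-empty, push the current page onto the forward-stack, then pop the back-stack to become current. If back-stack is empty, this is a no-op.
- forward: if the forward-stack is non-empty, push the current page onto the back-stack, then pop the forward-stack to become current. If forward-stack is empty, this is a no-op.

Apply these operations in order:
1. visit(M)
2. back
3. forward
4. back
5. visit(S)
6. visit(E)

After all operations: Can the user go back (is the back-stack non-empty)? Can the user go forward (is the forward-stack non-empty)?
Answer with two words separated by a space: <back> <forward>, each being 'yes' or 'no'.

Answer: yes no

Derivation:
After 1 (visit(M)): cur=M back=1 fwd=0
After 2 (back): cur=HOME back=0 fwd=1
After 3 (forward): cur=M back=1 fwd=0
After 4 (back): cur=HOME back=0 fwd=1
After 5 (visit(S)): cur=S back=1 fwd=0
After 6 (visit(E)): cur=E back=2 fwd=0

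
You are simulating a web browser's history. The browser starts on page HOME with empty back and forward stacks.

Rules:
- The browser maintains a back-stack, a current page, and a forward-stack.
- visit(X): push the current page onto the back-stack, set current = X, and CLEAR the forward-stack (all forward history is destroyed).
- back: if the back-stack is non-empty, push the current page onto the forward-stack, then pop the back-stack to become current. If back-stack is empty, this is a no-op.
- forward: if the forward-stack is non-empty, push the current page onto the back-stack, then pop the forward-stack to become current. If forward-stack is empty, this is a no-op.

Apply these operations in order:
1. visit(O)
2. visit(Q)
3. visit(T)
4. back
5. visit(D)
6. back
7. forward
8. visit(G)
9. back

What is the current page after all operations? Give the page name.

After 1 (visit(O)): cur=O back=1 fwd=0
After 2 (visit(Q)): cur=Q back=2 fwd=0
After 3 (visit(T)): cur=T back=3 fwd=0
After 4 (back): cur=Q back=2 fwd=1
After 5 (visit(D)): cur=D back=3 fwd=0
After 6 (back): cur=Q back=2 fwd=1
After 7 (forward): cur=D back=3 fwd=0
After 8 (visit(G)): cur=G back=4 fwd=0
After 9 (back): cur=D back=3 fwd=1

Answer: D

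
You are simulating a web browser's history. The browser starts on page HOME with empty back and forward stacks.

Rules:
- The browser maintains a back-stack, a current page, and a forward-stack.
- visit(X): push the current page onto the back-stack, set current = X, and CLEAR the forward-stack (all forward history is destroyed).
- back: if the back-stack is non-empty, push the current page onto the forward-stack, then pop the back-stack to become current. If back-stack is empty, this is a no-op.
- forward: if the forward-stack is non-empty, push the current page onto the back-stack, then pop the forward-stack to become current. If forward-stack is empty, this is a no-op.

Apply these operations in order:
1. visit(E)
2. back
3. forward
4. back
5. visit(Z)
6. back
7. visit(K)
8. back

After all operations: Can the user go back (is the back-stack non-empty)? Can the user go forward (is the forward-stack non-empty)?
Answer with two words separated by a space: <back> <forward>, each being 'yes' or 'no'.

Answer: no yes

Derivation:
After 1 (visit(E)): cur=E back=1 fwd=0
After 2 (back): cur=HOME back=0 fwd=1
After 3 (forward): cur=E back=1 fwd=0
After 4 (back): cur=HOME back=0 fwd=1
After 5 (visit(Z)): cur=Z back=1 fwd=0
After 6 (back): cur=HOME back=0 fwd=1
After 7 (visit(K)): cur=K back=1 fwd=0
After 8 (back): cur=HOME back=0 fwd=1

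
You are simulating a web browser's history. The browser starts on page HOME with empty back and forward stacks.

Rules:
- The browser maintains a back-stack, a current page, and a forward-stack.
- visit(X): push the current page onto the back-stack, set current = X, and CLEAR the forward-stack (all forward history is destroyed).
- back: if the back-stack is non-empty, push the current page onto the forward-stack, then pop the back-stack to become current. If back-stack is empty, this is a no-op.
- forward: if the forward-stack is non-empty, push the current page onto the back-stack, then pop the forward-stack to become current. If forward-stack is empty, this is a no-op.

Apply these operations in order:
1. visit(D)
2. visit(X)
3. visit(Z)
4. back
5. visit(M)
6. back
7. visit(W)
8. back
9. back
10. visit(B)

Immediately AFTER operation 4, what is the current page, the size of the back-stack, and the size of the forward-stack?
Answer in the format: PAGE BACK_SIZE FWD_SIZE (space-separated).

After 1 (visit(D)): cur=D back=1 fwd=0
After 2 (visit(X)): cur=X back=2 fwd=0
After 3 (visit(Z)): cur=Z back=3 fwd=0
After 4 (back): cur=X back=2 fwd=1

X 2 1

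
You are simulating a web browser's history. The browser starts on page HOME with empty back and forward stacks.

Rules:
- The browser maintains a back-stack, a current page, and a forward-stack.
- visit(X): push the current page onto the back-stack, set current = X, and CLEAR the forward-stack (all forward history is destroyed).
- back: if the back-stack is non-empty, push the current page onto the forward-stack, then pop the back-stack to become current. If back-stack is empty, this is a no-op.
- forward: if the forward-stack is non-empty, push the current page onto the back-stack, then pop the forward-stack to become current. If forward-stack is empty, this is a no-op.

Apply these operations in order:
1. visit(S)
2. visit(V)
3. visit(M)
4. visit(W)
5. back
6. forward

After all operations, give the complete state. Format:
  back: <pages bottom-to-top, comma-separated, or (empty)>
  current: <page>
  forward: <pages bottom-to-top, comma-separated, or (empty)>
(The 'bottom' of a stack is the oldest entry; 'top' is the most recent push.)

Answer: back: HOME,S,V,M
current: W
forward: (empty)

Derivation:
After 1 (visit(S)): cur=S back=1 fwd=0
After 2 (visit(V)): cur=V back=2 fwd=0
After 3 (visit(M)): cur=M back=3 fwd=0
After 4 (visit(W)): cur=W back=4 fwd=0
After 5 (back): cur=M back=3 fwd=1
After 6 (forward): cur=W back=4 fwd=0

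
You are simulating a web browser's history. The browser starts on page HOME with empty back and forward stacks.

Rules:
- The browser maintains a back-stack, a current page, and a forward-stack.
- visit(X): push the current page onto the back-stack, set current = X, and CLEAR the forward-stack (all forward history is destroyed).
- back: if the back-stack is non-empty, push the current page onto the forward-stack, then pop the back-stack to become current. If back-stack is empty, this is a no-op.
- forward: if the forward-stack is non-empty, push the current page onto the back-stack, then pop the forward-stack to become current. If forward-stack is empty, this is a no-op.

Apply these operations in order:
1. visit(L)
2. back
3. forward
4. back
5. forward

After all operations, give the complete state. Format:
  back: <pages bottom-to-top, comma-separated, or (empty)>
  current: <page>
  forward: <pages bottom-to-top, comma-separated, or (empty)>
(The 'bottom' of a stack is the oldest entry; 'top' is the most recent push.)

Answer: back: HOME
current: L
forward: (empty)

Derivation:
After 1 (visit(L)): cur=L back=1 fwd=0
After 2 (back): cur=HOME back=0 fwd=1
After 3 (forward): cur=L back=1 fwd=0
After 4 (back): cur=HOME back=0 fwd=1
After 5 (forward): cur=L back=1 fwd=0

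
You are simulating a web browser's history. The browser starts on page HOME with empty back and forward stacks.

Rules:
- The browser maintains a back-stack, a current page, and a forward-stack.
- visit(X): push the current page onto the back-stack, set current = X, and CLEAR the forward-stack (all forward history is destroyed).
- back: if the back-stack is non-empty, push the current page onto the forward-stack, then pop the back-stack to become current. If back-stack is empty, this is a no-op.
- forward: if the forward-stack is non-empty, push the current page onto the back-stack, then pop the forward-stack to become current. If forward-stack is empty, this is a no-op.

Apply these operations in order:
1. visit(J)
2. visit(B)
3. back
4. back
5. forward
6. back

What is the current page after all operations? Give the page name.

After 1 (visit(J)): cur=J back=1 fwd=0
After 2 (visit(B)): cur=B back=2 fwd=0
After 3 (back): cur=J back=1 fwd=1
After 4 (back): cur=HOME back=0 fwd=2
After 5 (forward): cur=J back=1 fwd=1
After 6 (back): cur=HOME back=0 fwd=2

Answer: HOME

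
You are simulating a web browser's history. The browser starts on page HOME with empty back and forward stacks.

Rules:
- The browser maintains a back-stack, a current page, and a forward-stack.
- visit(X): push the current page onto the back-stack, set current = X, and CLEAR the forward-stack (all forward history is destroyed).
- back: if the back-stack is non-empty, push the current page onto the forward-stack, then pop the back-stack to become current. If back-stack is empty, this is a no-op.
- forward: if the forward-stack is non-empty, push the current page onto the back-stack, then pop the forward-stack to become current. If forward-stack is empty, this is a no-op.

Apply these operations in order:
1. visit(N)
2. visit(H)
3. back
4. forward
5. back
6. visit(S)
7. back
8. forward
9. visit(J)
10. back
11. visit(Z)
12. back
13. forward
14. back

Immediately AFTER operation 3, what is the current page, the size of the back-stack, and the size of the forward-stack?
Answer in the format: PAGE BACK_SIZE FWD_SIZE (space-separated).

After 1 (visit(N)): cur=N back=1 fwd=0
After 2 (visit(H)): cur=H back=2 fwd=0
After 3 (back): cur=N back=1 fwd=1

N 1 1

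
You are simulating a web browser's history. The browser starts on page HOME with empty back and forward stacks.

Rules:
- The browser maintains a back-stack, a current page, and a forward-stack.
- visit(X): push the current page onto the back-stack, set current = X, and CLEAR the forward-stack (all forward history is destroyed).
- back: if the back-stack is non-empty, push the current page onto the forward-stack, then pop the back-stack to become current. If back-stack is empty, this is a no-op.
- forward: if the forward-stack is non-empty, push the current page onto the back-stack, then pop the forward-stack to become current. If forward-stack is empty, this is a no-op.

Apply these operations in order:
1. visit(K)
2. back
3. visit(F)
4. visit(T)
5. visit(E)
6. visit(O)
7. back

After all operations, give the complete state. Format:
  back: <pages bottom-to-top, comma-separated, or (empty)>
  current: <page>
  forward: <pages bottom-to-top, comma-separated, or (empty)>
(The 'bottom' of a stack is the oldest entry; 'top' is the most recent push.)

After 1 (visit(K)): cur=K back=1 fwd=0
After 2 (back): cur=HOME back=0 fwd=1
After 3 (visit(F)): cur=F back=1 fwd=0
After 4 (visit(T)): cur=T back=2 fwd=0
After 5 (visit(E)): cur=E back=3 fwd=0
After 6 (visit(O)): cur=O back=4 fwd=0
After 7 (back): cur=E back=3 fwd=1

Answer: back: HOME,F,T
current: E
forward: O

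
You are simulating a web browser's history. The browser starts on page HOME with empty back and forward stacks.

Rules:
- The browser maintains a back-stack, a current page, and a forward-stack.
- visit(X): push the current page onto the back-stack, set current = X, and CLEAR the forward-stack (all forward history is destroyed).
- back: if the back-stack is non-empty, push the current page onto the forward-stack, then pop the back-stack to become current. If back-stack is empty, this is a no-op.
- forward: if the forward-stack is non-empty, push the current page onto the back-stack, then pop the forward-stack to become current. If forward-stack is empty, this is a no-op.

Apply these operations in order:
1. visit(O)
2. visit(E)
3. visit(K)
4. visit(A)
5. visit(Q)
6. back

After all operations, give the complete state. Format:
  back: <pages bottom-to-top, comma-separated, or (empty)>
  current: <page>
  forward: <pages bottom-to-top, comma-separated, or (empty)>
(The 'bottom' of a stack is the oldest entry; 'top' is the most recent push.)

Answer: back: HOME,O,E,K
current: A
forward: Q

Derivation:
After 1 (visit(O)): cur=O back=1 fwd=0
After 2 (visit(E)): cur=E back=2 fwd=0
After 3 (visit(K)): cur=K back=3 fwd=0
After 4 (visit(A)): cur=A back=4 fwd=0
After 5 (visit(Q)): cur=Q back=5 fwd=0
After 6 (back): cur=A back=4 fwd=1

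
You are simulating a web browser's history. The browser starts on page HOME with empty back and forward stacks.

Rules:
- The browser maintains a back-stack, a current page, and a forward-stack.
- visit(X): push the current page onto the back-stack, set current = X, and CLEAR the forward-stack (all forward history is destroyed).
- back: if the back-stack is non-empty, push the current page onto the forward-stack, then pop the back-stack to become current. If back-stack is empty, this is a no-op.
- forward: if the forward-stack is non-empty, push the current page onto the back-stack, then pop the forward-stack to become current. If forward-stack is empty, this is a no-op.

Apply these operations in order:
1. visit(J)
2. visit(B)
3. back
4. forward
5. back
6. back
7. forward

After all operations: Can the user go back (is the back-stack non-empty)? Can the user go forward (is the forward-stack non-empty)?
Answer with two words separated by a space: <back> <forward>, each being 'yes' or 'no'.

After 1 (visit(J)): cur=J back=1 fwd=0
After 2 (visit(B)): cur=B back=2 fwd=0
After 3 (back): cur=J back=1 fwd=1
After 4 (forward): cur=B back=2 fwd=0
After 5 (back): cur=J back=1 fwd=1
After 6 (back): cur=HOME back=0 fwd=2
After 7 (forward): cur=J back=1 fwd=1

Answer: yes yes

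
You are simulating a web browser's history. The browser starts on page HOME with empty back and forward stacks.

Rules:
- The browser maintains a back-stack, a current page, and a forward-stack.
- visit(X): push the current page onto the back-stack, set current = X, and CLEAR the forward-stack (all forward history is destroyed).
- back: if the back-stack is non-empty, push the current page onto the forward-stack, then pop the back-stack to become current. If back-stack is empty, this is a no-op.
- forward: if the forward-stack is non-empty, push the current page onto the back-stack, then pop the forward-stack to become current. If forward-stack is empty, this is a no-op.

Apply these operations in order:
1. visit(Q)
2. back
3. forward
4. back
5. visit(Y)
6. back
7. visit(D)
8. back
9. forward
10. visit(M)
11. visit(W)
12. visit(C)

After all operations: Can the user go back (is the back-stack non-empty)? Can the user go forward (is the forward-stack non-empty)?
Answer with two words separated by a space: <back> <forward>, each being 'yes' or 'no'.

Answer: yes no

Derivation:
After 1 (visit(Q)): cur=Q back=1 fwd=0
After 2 (back): cur=HOME back=0 fwd=1
After 3 (forward): cur=Q back=1 fwd=0
After 4 (back): cur=HOME back=0 fwd=1
After 5 (visit(Y)): cur=Y back=1 fwd=0
After 6 (back): cur=HOME back=0 fwd=1
After 7 (visit(D)): cur=D back=1 fwd=0
After 8 (back): cur=HOME back=0 fwd=1
After 9 (forward): cur=D back=1 fwd=0
After 10 (visit(M)): cur=M back=2 fwd=0
After 11 (visit(W)): cur=W back=3 fwd=0
After 12 (visit(C)): cur=C back=4 fwd=0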